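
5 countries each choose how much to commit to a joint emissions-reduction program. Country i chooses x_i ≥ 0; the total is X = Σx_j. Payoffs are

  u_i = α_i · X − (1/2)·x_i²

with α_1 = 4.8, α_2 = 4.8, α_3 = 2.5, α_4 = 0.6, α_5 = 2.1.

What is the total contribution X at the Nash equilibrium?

14.8

Country i's FOC: ∂u_i/∂x_i = α_i − x_i = 0, so x_i* = α_i.
NE contributions = (4.8, 4.8, 2.5, 0.6, 2.1); X = 14.8.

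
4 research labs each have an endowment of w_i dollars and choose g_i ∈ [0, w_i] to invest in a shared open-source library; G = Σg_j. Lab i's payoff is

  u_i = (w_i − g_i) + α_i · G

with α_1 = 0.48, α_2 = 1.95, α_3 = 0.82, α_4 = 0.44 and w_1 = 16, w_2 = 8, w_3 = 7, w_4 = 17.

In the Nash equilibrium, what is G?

∂u_i/∂g_i = α_i − 1, so lab i contributes w_i if α_i > 1, else 0.
α_i > 1 for i ∈ {2}; NE contributions (0, 8, 0, 0), G = 8.

8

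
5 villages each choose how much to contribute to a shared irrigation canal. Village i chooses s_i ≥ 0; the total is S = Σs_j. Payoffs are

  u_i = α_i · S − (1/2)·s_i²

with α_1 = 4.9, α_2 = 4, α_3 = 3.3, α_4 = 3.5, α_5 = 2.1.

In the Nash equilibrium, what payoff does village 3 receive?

53.295

Village i's FOC: ∂u_i/∂s_i = α_i − s_i = 0, so s_i* = α_i.
NE contributions = (4.9, 4, 3.3, 3.5, 2.1); S = 17.8.
u_3 = α_3·S − ½·(s_3)² = 3.3·17.8 − ½·3.3² = 53.295.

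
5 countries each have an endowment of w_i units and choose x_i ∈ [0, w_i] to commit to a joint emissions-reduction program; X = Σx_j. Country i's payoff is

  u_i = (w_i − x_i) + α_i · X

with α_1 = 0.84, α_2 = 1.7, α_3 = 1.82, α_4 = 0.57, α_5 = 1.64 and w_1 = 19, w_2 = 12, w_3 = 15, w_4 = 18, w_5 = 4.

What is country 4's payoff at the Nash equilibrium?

35.67

∂u_i/∂x_i = α_i − 1, so country i contributes w_i if α_i > 1, else 0.
α_i > 1 for i ∈ {2, 3, 5}; NE contributions (0, 12, 15, 0, 4), X = 31.
u_4 = (18 − 0) + 0.57·31 = 35.67.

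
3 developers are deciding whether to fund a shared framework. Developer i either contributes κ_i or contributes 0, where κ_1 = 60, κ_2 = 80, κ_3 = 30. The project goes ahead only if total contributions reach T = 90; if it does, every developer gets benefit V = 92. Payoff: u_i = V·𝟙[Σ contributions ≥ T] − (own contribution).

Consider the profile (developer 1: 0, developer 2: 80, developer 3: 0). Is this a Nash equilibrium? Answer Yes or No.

No

Total = 80 < 90: not provided.
Developer 1 (pledges 0, payoff 0): pledging 60 → total 140, payoff 32. Profitable deviation.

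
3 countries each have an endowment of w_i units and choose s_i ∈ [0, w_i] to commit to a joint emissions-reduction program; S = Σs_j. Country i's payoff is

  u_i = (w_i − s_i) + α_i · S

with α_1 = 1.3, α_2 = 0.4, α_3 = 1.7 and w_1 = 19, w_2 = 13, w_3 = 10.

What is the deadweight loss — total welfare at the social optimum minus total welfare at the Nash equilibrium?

∂u_i/∂s_i = α_i − 1, so country i contributes w_i if α_i > 1, else 0.
α_i > 1 for i ∈ {1, 3}; NE contributions (19, 0, 10), S = 29.
W^NE = Σw_i − S^NE + (Σα_i)·S^NE = 42 + 2.4·29 = 111.6.
Planner: ∂(Σu_j)/∂s_i = Σα_j − 1 = 2.4 > 0, so everyone contributes w_i; S^SO = 42, W^SO = 42 + 2.4·42 = 142.8.
Deadweight loss = 31.2.

31.2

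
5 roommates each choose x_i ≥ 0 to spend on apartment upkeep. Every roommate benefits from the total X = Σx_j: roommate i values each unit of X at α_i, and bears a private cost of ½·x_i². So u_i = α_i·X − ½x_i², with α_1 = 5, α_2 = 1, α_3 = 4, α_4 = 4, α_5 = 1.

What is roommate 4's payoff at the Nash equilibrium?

Roommate i's FOC: ∂u_i/∂x_i = α_i − x_i = 0, so x_i* = α_i.
NE contributions = (5, 1, 4, 4, 1); X = 15.
u_4 = α_4·X − ½·(x_4)² = 4·15 − ½·4² = 52.

52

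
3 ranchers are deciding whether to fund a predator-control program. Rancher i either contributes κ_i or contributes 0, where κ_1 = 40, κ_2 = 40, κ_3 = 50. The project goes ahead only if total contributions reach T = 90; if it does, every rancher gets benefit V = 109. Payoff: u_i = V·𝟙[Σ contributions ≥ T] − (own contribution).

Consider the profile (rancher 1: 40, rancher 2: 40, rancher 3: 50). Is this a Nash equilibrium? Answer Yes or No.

Total = 130 ≥ 90: provided.
Rancher 1 (pledges 40, payoff 69): dropping to 0 → total 90, payoff 109. Profitable deviation.

No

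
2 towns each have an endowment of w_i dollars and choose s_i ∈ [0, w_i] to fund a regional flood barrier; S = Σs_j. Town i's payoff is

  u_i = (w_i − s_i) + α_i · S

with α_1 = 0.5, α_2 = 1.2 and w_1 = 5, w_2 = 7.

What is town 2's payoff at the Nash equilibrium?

∂u_i/∂s_i = α_i − 1, so town i contributes w_i if α_i > 1, else 0.
α_i > 1 for i ∈ {2}; NE contributions (0, 7), S = 7.
u_2 = (7 − 7) + 1.2·7 = 8.4.

8.4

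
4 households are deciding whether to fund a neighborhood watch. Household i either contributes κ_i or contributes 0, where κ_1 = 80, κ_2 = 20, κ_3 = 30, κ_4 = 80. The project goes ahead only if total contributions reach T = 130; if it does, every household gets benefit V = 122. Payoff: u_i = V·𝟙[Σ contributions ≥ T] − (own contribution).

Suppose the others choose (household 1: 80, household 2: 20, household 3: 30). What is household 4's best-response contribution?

Others' total = 130 ≥ 130; contributing adds cost 80 for no extra benefit.
Best response: 0.

0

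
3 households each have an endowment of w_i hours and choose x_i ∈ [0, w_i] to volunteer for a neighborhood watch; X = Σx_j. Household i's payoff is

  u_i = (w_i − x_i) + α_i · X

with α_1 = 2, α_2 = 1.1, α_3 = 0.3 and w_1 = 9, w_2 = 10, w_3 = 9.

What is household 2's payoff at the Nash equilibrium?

20.9

∂u_i/∂x_i = α_i − 1, so household i contributes w_i if α_i > 1, else 0.
α_i > 1 for i ∈ {1, 2}; NE contributions (9, 10, 0), X = 19.
u_2 = (10 − 10) + 1.1·19 = 20.9.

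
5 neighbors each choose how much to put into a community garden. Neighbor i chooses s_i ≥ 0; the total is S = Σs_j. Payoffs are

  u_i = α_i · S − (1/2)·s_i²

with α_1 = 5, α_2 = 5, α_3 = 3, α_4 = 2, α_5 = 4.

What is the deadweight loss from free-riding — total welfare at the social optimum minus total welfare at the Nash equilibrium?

581

Neighbor i's FOC: ∂u_i/∂s_i = α_i − s_i = 0, so s_i* = α_i.
NE contributions = (5, 5, 3, 2, 4); S = 19.
W^NE = (Σα)·S − ½Σα_i² = 19² − ½·79 = 321.5.
Planner sets s_i = Σα_j = 19 for every i, so S^SO = 5·19 = 95.
W^SO = (Σα)·S^SO − ½·5·(Σα)² = (5/2)·19² = 902.5.
Deadweight loss = W^SO − W^NE = 581.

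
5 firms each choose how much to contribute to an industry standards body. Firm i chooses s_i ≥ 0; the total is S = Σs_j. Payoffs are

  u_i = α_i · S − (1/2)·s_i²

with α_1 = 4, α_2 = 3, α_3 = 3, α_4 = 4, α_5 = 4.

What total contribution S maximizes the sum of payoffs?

Planner FOC: ∂(Σu_j)/∂s_i = (Σα_j) − s_i = 0, so s_i^SO = Σα_j = 18 for every i; S^SO = 90.

90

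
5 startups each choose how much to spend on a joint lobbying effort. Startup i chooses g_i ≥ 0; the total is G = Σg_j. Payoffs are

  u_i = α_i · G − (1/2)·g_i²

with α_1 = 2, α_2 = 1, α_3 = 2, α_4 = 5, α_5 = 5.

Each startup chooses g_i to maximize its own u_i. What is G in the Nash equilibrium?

15

Startup i's FOC: ∂u_i/∂g_i = α_i − g_i = 0, so g_i* = α_i.
NE contributions = (2, 1, 2, 5, 5); G = 15.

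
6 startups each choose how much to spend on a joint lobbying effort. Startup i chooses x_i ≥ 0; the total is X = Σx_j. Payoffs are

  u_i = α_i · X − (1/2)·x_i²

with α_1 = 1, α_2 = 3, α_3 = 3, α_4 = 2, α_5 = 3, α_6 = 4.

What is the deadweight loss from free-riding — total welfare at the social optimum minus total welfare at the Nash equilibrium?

536

Startup i's FOC: ∂u_i/∂x_i = α_i − x_i = 0, so x_i* = α_i.
NE contributions = (1, 3, 3, 2, 3, 4); X = 16.
W^NE = (Σα)·X − ½Σα_i² = 16² − ½·48 = 232.
Planner sets x_i = Σα_j = 16 for every i, so X^SO = 6·16 = 96.
W^SO = (Σα)·X^SO − ½·6·(Σα)² = (6/2)·16² = 768.
Deadweight loss = W^SO − W^NE = 536.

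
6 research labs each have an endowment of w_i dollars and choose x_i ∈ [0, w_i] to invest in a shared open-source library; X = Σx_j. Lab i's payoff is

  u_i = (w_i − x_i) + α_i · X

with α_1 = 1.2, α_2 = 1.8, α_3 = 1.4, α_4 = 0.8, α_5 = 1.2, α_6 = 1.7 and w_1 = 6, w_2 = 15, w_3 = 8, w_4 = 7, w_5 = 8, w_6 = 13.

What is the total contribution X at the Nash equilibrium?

∂u_i/∂x_i = α_i − 1, so lab i contributes w_i if α_i > 1, else 0.
α_i > 1 for i ∈ {1, 2, 3, 5, 6}; NE contributions (6, 15, 8, 0, 8, 13), X = 50.

50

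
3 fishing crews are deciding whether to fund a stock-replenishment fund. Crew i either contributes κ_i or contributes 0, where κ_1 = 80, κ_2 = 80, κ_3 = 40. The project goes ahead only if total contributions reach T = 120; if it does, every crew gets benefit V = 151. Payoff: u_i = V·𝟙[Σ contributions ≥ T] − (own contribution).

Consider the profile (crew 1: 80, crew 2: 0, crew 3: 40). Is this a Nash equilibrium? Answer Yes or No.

Yes

Total = 120 ≥ 120: provided.
Crew 1 (pledges 80, payoff 71): dropping to 0 → total 40, payoff 0. No gain.
Crew 2 (pledges 0, payoff 151): pledging 80 → total 200, payoff 71. No gain.
Crew 3 (pledges 40, payoff 111): dropping to 0 → total 80, payoff 0. No gain.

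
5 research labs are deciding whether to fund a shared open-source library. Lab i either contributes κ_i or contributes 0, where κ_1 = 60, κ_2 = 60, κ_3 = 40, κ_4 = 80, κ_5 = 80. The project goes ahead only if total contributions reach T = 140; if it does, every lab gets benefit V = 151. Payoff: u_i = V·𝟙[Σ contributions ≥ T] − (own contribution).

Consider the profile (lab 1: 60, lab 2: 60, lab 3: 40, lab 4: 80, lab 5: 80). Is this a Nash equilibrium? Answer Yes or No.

Total = 320 ≥ 140: provided.
Lab 1 (pledges 60, payoff 91): dropping to 0 → total 260, payoff 151. Profitable deviation.

No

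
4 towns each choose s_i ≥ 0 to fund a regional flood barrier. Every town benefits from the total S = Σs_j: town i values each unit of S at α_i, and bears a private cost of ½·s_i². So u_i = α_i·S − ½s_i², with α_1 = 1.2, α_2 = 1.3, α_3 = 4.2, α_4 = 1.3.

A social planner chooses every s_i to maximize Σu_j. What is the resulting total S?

32

Planner FOC: ∂(Σu_j)/∂s_i = (Σα_j) − s_i = 0, so s_i^SO = Σα_j = 8 for every i; S^SO = 32.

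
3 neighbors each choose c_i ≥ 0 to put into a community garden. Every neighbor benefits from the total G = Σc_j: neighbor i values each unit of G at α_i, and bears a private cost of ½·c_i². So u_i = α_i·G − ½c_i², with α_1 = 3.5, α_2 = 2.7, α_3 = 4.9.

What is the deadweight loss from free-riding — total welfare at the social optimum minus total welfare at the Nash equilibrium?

83.38

Neighbor i's FOC: ∂u_i/∂c_i = α_i − c_i = 0, so c_i* = α_i.
NE contributions = (3.5, 2.7, 4.9); G = 11.1.
W^NE = (Σα)·G − ½Σα_i² = 11.1² − ½·43.55 = 101.435.
Planner sets c_i = Σα_j = 11.1 for every i, so G^SO = 3·11.1 = 33.3.
W^SO = (Σα)·G^SO − ½·3·(Σα)² = (3/2)·11.1² = 184.815.
Deadweight loss = W^SO − W^NE = 83.38.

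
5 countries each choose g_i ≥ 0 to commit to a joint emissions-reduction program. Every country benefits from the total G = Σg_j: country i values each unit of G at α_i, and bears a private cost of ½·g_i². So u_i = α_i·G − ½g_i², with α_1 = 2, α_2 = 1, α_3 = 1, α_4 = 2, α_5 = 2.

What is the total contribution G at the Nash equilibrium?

8

Country i's FOC: ∂u_i/∂g_i = α_i − g_i = 0, so g_i* = α_i.
NE contributions = (2, 1, 1, 2, 2); G = 8.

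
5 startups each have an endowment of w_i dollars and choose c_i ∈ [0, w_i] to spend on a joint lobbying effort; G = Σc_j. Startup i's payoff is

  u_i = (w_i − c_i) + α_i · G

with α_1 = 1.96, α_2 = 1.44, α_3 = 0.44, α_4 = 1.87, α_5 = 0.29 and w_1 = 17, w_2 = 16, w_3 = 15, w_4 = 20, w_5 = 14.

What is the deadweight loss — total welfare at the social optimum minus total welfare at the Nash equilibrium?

∂u_i/∂c_i = α_i − 1, so startup i contributes w_i if α_i > 1, else 0.
α_i > 1 for i ∈ {1, 2, 4}; NE contributions (17, 16, 0, 20, 0), G = 53.
W^NE = Σw_i − G^NE + (Σα_i)·G^NE = 82 + 5·53 = 347.
Planner: ∂(Σu_j)/∂c_i = Σα_j − 1 = 5 > 0, so everyone contributes w_i; G^SO = 82, W^SO = 82 + 5·82 = 492.
Deadweight loss = 145.

145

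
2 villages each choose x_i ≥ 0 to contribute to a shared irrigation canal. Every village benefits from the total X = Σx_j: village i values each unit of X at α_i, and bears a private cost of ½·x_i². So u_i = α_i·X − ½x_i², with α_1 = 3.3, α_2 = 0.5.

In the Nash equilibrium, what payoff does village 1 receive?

7.095

Village i's FOC: ∂u_i/∂x_i = α_i − x_i = 0, so x_i* = α_i.
NE contributions = (3.3, 0.5); X = 3.8.
u_1 = α_1·X − ½·(x_1)² = 3.3·3.8 − ½·3.3² = 7.095.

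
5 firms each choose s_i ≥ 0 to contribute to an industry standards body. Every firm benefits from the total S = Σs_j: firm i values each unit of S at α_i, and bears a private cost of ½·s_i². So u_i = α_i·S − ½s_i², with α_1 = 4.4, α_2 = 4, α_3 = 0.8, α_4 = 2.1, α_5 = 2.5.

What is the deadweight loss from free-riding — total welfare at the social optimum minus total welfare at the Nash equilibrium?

Firm i's FOC: ∂u_i/∂s_i = α_i − s_i = 0, so s_i* = α_i.
NE contributions = (4.4, 4, 0.8, 2.1, 2.5); S = 13.8.
W^NE = (Σα)·S − ½Σα_i² = 13.8² − ½·46.66 = 167.11.
Planner sets s_i = Σα_j = 13.8 for every i, so S^SO = 5·13.8 = 69.
W^SO = (Σα)·S^SO − ½·5·(Σα)² = (5/2)·13.8² = 476.1.
Deadweight loss = W^SO − W^NE = 308.99.

308.99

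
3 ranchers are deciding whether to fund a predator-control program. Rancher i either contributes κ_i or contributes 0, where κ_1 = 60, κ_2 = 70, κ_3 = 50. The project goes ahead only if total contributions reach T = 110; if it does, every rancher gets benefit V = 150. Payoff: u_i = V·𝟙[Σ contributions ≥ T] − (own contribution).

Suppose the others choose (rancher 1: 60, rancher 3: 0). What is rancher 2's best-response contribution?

Others' total = 60. Contributing 70 brings total to 130 ≥ 110: gain V − κ_2 = 80.
Best response: 70.

70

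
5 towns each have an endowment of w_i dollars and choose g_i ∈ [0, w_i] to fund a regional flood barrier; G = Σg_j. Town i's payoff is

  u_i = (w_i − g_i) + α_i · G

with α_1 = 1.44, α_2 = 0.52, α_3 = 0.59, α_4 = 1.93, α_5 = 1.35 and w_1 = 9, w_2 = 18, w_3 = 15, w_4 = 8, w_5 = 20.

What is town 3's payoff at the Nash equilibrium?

36.83

∂u_i/∂g_i = α_i − 1, so town i contributes w_i if α_i > 1, else 0.
α_i > 1 for i ∈ {1, 4, 5}; NE contributions (9, 0, 0, 8, 20), G = 37.
u_3 = (15 − 0) + 0.59·37 = 36.83.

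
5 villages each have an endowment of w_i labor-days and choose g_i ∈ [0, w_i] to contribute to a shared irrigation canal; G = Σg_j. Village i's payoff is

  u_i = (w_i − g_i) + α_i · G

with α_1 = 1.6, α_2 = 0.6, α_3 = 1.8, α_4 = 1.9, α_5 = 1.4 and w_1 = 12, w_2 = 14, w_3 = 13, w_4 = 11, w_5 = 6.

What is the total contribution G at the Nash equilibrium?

42

∂u_i/∂g_i = α_i − 1, so village i contributes w_i if α_i > 1, else 0.
α_i > 1 for i ∈ {1, 3, 4, 5}; NE contributions (12, 0, 13, 11, 6), G = 42.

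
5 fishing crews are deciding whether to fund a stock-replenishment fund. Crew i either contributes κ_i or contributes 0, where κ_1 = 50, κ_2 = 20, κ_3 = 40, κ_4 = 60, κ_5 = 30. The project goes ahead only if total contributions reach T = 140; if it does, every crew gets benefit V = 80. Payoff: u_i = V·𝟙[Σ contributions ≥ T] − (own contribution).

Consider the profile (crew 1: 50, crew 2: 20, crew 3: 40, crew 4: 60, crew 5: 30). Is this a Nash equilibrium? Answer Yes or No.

No

Total = 200 ≥ 140: provided.
Crew 1 (pledges 50, payoff 30): dropping to 0 → total 150, payoff 80. Profitable deviation.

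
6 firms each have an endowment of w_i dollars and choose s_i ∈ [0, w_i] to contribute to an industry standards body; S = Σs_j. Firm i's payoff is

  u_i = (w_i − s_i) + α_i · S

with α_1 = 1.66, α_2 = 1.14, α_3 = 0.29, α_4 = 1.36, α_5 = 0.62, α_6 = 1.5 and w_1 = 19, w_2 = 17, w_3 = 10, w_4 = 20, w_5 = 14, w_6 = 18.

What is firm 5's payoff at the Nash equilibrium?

59.88

∂u_i/∂s_i = α_i − 1, so firm i contributes w_i if α_i > 1, else 0.
α_i > 1 for i ∈ {1, 2, 4, 6}; NE contributions (19, 17, 0, 20, 0, 18), S = 74.
u_5 = (14 − 0) + 0.62·74 = 59.88.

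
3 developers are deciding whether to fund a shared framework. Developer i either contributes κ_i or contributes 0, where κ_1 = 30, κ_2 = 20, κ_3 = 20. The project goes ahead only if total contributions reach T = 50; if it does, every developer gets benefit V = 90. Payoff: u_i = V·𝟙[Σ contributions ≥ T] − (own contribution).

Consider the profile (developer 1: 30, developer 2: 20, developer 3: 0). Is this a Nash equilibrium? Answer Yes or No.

Yes

Total = 50 ≥ 50: provided.
Developer 1 (pledges 30, payoff 60): dropping to 0 → total 20, payoff 0. No gain.
Developer 2 (pledges 20, payoff 70): dropping to 0 → total 30, payoff 0. No gain.
Developer 3 (pledges 0, payoff 90): pledging 20 → total 70, payoff 70. No gain.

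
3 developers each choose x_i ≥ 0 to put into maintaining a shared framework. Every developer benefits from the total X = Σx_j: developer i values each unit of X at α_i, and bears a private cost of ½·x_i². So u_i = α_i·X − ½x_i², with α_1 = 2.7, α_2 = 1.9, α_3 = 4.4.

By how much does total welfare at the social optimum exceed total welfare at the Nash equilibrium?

55.63

Developer i's FOC: ∂u_i/∂x_i = α_i − x_i = 0, so x_i* = α_i.
NE contributions = (2.7, 1.9, 4.4); X = 9.
W^NE = (Σα)·X − ½Σα_i² = 9² − ½·30.26 = 65.87.
Planner sets x_i = Σα_j = 9 for every i, so X^SO = 3·9 = 27.
W^SO = (Σα)·X^SO − ½·3·(Σα)² = (3/2)·9² = 121.5.
Deadweight loss = W^SO − W^NE = 55.63.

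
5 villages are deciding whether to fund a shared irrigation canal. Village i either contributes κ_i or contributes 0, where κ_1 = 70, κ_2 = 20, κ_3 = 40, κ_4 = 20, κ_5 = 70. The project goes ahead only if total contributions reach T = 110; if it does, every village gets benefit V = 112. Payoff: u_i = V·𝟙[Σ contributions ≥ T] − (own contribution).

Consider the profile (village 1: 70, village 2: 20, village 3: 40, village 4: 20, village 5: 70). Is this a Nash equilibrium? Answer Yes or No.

No

Total = 220 ≥ 110: provided.
Village 1 (pledges 70, payoff 42): dropping to 0 → total 150, payoff 112. Profitable deviation.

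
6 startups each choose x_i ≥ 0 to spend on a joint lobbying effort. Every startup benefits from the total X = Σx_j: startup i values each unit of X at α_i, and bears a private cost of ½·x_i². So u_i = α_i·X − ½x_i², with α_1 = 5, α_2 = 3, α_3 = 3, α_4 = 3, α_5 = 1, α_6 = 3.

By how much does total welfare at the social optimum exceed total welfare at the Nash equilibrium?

Startup i's FOC: ∂u_i/∂x_i = α_i − x_i = 0, so x_i* = α_i.
NE contributions = (5, 3, 3, 3, 1, 3); X = 18.
W^NE = (Σα)·X − ½Σα_i² = 18² − ½·62 = 293.
Planner sets x_i = Σα_j = 18 for every i, so X^SO = 6·18 = 108.
W^SO = (Σα)·X^SO − ½·6·(Σα)² = (6/2)·18² = 972.
Deadweight loss = W^SO − W^NE = 679.

679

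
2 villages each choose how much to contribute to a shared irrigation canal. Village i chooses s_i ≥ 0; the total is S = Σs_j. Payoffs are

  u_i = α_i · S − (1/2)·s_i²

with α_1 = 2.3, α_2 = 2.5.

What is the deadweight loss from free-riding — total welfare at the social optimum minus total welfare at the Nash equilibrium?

5.77

Village i's FOC: ∂u_i/∂s_i = α_i − s_i = 0, so s_i* = α_i.
NE contributions = (2.3, 2.5); S = 4.8.
W^NE = (Σα)·S − ½Σα_i² = 4.8² − ½·11.54 = 17.27.
Planner sets s_i = Σα_j = 4.8 for every i, so S^SO = 2·4.8 = 9.6.
W^SO = (Σα)·S^SO − ½·2·(Σα)² = (2/2)·4.8² = 23.04.
Deadweight loss = W^SO − W^NE = 5.77.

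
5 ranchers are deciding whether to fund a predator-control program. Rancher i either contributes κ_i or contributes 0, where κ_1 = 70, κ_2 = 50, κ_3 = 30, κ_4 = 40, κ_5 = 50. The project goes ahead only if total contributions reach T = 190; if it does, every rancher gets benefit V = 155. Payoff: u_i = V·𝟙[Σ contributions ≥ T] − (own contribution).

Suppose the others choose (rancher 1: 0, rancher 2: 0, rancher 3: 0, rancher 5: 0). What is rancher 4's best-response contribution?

0

Others' total = 0. Even contributing 40 gives 40 < 190: no benefit either way.
Best response: 0.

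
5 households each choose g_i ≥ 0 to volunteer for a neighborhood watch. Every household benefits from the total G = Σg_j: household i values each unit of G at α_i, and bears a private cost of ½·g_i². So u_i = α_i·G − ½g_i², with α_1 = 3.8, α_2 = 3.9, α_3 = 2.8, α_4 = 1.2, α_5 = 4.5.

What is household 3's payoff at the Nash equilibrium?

41.44

Household i's FOC: ∂u_i/∂g_i = α_i − g_i = 0, so g_i* = α_i.
NE contributions = (3.8, 3.9, 2.8, 1.2, 4.5); G = 16.2.
u_3 = α_3·G − ½·(g_3)² = 2.8·16.2 − ½·2.8² = 41.44.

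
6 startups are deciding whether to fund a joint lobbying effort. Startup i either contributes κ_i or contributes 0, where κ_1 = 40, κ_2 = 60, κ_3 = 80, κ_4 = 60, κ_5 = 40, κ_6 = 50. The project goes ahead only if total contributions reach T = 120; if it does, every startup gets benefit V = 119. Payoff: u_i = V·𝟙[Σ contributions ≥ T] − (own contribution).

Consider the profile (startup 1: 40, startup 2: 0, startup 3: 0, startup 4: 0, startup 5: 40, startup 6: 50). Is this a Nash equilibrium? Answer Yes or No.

Total = 130 ≥ 120: provided.
Startup 1 (pledges 40, payoff 79): dropping to 0 → total 90, payoff 0. No gain.
Startup 2 (pledges 0, payoff 119): pledging 60 → total 190, payoff 59. No gain.
Startup 3 (pledges 0, payoff 119): pledging 80 → total 210, payoff 39. No gain.
Startup 4 (pledges 0, payoff 119): pledging 60 → total 190, payoff 59. No gain.
Startup 5 (pledges 40, payoff 79): dropping to 0 → total 90, payoff 0. No gain.
Startup 6 (pledges 50, payoff 69): dropping to 0 → total 80, payoff 0. No gain.

Yes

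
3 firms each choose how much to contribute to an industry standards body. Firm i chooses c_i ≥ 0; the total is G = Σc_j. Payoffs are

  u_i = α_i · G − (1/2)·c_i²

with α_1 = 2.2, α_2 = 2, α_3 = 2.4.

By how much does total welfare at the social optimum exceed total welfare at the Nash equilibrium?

Firm i's FOC: ∂u_i/∂c_i = α_i − c_i = 0, so c_i* = α_i.
NE contributions = (2.2, 2, 2.4); G = 6.6.
W^NE = (Σα)·G − ½Σα_i² = 6.6² − ½·14.6 = 36.26.
Planner sets c_i = Σα_j = 6.6 for every i, so G^SO = 3·6.6 = 19.8.
W^SO = (Σα)·G^SO − ½·3·(Σα)² = (3/2)·6.6² = 65.34.
Deadweight loss = W^SO − W^NE = 29.08.

29.08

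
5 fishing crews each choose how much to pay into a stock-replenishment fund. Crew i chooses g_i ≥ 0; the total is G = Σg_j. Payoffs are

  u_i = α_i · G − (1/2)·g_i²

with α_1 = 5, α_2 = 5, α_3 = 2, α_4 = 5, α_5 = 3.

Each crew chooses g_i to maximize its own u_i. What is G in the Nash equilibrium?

Crew i's FOC: ∂u_i/∂g_i = α_i − g_i = 0, so g_i* = α_i.
NE contributions = (5, 5, 2, 5, 3); G = 20.

20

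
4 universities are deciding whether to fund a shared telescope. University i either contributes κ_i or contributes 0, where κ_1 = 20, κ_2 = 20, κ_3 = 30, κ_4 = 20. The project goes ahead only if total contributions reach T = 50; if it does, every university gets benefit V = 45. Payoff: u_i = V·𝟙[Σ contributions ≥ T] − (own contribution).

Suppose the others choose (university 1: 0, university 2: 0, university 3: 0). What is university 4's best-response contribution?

Others' total = 0. Even contributing 20 gives 20 < 50: no benefit either way.
Best response: 0.

0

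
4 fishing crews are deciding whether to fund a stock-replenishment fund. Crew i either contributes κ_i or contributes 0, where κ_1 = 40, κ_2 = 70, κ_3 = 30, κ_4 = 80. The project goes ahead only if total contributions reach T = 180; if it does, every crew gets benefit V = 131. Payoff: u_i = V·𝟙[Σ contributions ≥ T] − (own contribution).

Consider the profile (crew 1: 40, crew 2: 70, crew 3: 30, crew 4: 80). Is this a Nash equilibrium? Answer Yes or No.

Total = 220 ≥ 180: provided.
Crew 1 (pledges 40, payoff 91): dropping to 0 → total 180, payoff 131. Profitable deviation.

No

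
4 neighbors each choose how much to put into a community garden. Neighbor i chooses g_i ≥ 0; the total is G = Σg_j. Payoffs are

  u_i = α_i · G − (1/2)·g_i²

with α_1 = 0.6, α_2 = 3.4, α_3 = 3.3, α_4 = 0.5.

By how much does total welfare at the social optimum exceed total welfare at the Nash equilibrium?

72.37

Neighbor i's FOC: ∂u_i/∂g_i = α_i − g_i = 0, so g_i* = α_i.
NE contributions = (0.6, 3.4, 3.3, 0.5); G = 7.8.
W^NE = (Σα)·G − ½Σα_i² = 7.8² − ½·23.06 = 49.31.
Planner sets g_i = Σα_j = 7.8 for every i, so G^SO = 4·7.8 = 31.2.
W^SO = (Σα)·G^SO − ½·4·(Σα)² = (4/2)·7.8² = 121.68.
Deadweight loss = W^SO − W^NE = 72.37.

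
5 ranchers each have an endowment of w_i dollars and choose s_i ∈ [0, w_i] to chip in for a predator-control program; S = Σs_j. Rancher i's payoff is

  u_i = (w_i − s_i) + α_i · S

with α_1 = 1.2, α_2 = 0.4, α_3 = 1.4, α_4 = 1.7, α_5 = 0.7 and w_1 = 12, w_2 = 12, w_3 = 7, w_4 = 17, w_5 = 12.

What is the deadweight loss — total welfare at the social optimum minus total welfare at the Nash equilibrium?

105.6

∂u_i/∂s_i = α_i − 1, so rancher i contributes w_i if α_i > 1, else 0.
α_i > 1 for i ∈ {1, 3, 4}; NE contributions (12, 0, 7, 17, 0), S = 36.
W^NE = Σw_i − S^NE + (Σα_i)·S^NE = 60 + 4.4·36 = 218.4.
Planner: ∂(Σu_j)/∂s_i = Σα_j − 1 = 4.4 > 0, so everyone contributes w_i; S^SO = 60, W^SO = 60 + 4.4·60 = 324.
Deadweight loss = 105.6.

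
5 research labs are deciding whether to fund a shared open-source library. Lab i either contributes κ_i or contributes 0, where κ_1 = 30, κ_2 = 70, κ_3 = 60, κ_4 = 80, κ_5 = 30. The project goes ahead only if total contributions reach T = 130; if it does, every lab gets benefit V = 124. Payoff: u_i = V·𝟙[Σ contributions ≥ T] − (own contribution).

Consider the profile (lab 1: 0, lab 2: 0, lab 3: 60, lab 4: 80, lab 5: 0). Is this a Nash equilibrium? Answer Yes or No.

Total = 140 ≥ 130: provided.
Lab 1 (pledges 0, payoff 124): pledging 30 → total 170, payoff 94. No gain.
Lab 2 (pledges 0, payoff 124): pledging 70 → total 210, payoff 54. No gain.
Lab 3 (pledges 60, payoff 64): dropping to 0 → total 80, payoff 0. No gain.
Lab 4 (pledges 80, payoff 44): dropping to 0 → total 60, payoff 0. No gain.
Lab 5 (pledges 0, payoff 124): pledging 30 → total 170, payoff 94. No gain.

Yes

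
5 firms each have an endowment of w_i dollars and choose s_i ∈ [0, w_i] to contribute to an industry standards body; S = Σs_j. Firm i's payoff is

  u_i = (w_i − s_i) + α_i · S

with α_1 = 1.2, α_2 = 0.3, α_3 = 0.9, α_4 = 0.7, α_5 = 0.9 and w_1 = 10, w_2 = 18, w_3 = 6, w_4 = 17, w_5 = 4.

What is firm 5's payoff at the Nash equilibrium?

∂u_i/∂s_i = α_i − 1, so firm i contributes w_i if α_i > 1, else 0.
α_i > 1 for i ∈ {1}; NE contributions (10, 0, 0, 0, 0), S = 10.
u_5 = (4 − 0) + 0.9·10 = 13.

13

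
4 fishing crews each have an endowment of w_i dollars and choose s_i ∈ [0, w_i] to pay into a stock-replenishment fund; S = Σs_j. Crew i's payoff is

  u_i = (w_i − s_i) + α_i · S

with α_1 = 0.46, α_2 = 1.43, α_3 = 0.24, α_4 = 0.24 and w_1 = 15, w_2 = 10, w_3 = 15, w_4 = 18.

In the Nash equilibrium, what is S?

∂u_i/∂s_i = α_i − 1, so crew i contributes w_i if α_i > 1, else 0.
α_i > 1 for i ∈ {2}; NE contributions (0, 10, 0, 0), S = 10.

10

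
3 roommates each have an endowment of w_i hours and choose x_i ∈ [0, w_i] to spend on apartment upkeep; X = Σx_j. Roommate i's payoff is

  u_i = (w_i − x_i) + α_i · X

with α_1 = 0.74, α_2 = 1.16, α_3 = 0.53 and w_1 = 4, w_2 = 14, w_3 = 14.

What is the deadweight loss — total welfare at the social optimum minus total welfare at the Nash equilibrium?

∂u_i/∂x_i = α_i − 1, so roommate i contributes w_i if α_i > 1, else 0.
α_i > 1 for i ∈ {2}; NE contributions (0, 14, 0), X = 14.
W^NE = Σw_i − X^NE + (Σα_i)·X^NE = 32 + 1.43·14 = 52.02.
Planner: ∂(Σu_j)/∂x_i = Σα_j − 1 = 1.43 > 0, so everyone contributes w_i; X^SO = 32, W^SO = 32 + 1.43·32 = 77.76.
Deadweight loss = 25.74.

25.74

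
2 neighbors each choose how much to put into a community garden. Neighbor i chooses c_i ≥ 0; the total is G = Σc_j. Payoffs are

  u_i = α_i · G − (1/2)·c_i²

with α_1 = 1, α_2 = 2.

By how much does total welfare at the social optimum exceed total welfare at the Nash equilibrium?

Neighbor i's FOC: ∂u_i/∂c_i = α_i − c_i = 0, so c_i* = α_i.
NE contributions = (1, 2); G = 3.
W^NE = (Σα)·G − ½Σα_i² = 3² − ½·5 = 6.5.
Planner sets c_i = Σα_j = 3 for every i, so G^SO = 2·3 = 6.
W^SO = (Σα)·G^SO − ½·2·(Σα)² = (2/2)·3² = 9.
Deadweight loss = W^SO − W^NE = 2.5.

2.5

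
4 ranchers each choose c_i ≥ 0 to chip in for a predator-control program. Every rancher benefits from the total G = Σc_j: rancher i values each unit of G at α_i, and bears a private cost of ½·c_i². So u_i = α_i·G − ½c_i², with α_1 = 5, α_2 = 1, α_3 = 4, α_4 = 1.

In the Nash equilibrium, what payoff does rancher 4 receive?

10.5

Rancher i's FOC: ∂u_i/∂c_i = α_i − c_i = 0, so c_i* = α_i.
NE contributions = (5, 1, 4, 1); G = 11.
u_4 = α_4·G − ½·(c_4)² = 1·11 − ½·1² = 10.5.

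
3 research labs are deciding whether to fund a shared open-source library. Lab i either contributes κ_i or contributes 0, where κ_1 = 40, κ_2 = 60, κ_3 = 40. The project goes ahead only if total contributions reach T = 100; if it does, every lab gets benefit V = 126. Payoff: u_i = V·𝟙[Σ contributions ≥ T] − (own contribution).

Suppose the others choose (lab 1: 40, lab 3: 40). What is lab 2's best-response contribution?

Others' total = 80. Contributing 60 brings total to 140 ≥ 100: gain V − κ_2 = 66.
Best response: 60.

60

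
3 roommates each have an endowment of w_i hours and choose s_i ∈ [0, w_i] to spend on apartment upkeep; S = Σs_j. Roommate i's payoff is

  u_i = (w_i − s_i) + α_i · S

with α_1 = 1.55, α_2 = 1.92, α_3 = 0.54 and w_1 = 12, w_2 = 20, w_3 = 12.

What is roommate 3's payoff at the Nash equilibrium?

29.28

∂u_i/∂s_i = α_i − 1, so roommate i contributes w_i if α_i > 1, else 0.
α_i > 1 for i ∈ {1, 2}; NE contributions (12, 20, 0), S = 32.
u_3 = (12 − 0) + 0.54·32 = 29.28.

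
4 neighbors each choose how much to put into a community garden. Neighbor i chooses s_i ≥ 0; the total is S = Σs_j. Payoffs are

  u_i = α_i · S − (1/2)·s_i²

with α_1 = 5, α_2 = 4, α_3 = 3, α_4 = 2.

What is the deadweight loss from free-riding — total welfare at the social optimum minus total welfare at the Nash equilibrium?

Neighbor i's FOC: ∂u_i/∂s_i = α_i − s_i = 0, so s_i* = α_i.
NE contributions = (5, 4, 3, 2); S = 14.
W^NE = (Σα)·S − ½Σα_i² = 14² − ½·54 = 169.
Planner sets s_i = Σα_j = 14 for every i, so S^SO = 4·14 = 56.
W^SO = (Σα)·S^SO − ½·4·(Σα)² = (4/2)·14² = 392.
Deadweight loss = W^SO − W^NE = 223.

223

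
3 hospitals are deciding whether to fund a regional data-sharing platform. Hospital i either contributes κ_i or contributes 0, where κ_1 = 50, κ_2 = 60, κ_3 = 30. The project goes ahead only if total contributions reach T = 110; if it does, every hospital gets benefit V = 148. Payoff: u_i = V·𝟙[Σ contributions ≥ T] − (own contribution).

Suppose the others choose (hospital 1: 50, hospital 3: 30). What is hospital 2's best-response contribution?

60

Others' total = 80. Contributing 60 brings total to 140 ≥ 110: gain V − κ_2 = 88.
Best response: 60.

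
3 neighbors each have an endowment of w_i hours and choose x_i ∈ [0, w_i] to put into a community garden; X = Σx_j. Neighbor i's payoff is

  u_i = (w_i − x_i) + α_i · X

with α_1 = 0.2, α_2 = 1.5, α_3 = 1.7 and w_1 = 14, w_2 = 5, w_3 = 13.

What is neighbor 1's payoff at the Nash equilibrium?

∂u_i/∂x_i = α_i − 1, so neighbor i contributes w_i if α_i > 1, else 0.
α_i > 1 for i ∈ {2, 3}; NE contributions (0, 5, 13), X = 18.
u_1 = (14 − 0) + 0.2·18 = 17.6.

17.6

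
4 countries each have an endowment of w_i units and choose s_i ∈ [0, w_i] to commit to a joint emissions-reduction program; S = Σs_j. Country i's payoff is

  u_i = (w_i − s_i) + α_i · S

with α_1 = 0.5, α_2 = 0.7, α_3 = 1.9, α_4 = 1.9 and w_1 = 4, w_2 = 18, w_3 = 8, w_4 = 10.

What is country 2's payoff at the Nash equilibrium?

30.6

∂u_i/∂s_i = α_i − 1, so country i contributes w_i if α_i > 1, else 0.
α_i > 1 for i ∈ {3, 4}; NE contributions (0, 0, 8, 10), S = 18.
u_2 = (18 − 0) + 0.7·18 = 30.6.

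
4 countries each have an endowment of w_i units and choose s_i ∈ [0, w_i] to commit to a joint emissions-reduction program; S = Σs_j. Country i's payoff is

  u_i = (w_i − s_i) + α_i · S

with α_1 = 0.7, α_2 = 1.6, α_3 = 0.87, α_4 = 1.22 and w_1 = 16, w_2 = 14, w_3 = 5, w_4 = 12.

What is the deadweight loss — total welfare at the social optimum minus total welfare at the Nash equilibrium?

∂u_i/∂s_i = α_i − 1, so country i contributes w_i if α_i > 1, else 0.
α_i > 1 for i ∈ {2, 4}; NE contributions (0, 14, 0, 12), S = 26.
W^NE = Σw_i − S^NE + (Σα_i)·S^NE = 47 + 3.39·26 = 135.14.
Planner: ∂(Σu_j)/∂s_i = Σα_j − 1 = 3.39 > 0, so everyone contributes w_i; S^SO = 47, W^SO = 47 + 3.39·47 = 206.33.
Deadweight loss = 71.19.

71.19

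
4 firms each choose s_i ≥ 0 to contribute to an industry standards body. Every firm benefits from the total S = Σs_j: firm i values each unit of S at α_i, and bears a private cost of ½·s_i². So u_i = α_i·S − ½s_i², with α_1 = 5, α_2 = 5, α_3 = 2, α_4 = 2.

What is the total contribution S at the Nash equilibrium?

Firm i's FOC: ∂u_i/∂s_i = α_i − s_i = 0, so s_i* = α_i.
NE contributions = (5, 5, 2, 2); S = 14.

14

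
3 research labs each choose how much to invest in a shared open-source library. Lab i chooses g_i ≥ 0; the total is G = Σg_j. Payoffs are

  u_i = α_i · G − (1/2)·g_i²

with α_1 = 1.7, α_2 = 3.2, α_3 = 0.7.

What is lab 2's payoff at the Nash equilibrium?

Lab i's FOC: ∂u_i/∂g_i = α_i − g_i = 0, so g_i* = α_i.
NE contributions = (1.7, 3.2, 0.7); G = 5.6.
u_2 = α_2·G − ½·(g_2)² = 3.2·5.6 − ½·3.2² = 12.8.

12.8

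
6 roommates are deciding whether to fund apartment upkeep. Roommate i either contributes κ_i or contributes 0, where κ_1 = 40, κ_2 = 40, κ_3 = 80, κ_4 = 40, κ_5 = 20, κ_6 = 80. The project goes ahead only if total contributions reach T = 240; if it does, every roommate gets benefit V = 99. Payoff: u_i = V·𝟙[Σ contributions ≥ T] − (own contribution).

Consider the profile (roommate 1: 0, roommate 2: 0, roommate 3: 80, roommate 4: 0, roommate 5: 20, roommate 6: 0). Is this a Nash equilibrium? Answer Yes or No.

No

Total = 100 < 240: not provided.
Roommate 1 (pledges 0, payoff 0): pledging 40 → total 140, payoff -40. No gain.
Roommate 2 (pledges 0, payoff 0): pledging 40 → total 140, payoff -40. No gain.
Roommate 3 (pledges 80, payoff -80): dropping to 0 → total 20, payoff 0. Profitable deviation.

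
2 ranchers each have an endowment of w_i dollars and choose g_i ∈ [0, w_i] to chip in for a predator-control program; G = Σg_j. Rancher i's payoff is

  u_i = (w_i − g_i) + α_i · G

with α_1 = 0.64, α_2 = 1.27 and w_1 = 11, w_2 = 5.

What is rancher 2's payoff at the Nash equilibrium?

∂u_i/∂g_i = α_i − 1, so rancher i contributes w_i if α_i > 1, else 0.
α_i > 1 for i ∈ {2}; NE contributions (0, 5), G = 5.
u_2 = (5 − 5) + 1.27·5 = 6.35.

6.35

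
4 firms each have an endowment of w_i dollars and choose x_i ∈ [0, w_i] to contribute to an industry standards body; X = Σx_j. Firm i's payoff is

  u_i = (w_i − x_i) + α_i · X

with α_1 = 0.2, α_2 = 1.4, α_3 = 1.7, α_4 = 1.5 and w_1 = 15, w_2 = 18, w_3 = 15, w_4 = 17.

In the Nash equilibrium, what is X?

∂u_i/∂x_i = α_i − 1, so firm i contributes w_i if α_i > 1, else 0.
α_i > 1 for i ∈ {2, 3, 4}; NE contributions (0, 18, 15, 17), X = 50.

50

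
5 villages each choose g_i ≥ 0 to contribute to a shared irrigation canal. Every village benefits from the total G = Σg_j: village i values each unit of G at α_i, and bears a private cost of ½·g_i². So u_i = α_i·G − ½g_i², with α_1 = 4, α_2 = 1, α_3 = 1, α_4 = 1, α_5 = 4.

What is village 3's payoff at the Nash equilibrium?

10.5

Village i's FOC: ∂u_i/∂g_i = α_i − g_i = 0, so g_i* = α_i.
NE contributions = (4, 1, 1, 1, 4); G = 11.
u_3 = α_3·G − ½·(g_3)² = 1·11 − ½·1² = 10.5.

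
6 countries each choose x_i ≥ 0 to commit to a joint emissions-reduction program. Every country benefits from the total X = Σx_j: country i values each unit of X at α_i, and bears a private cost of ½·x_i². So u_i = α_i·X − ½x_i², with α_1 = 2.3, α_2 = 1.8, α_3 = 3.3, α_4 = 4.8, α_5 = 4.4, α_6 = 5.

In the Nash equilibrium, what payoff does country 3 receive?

Country i's FOC: ∂u_i/∂x_i = α_i − x_i = 0, so x_i* = α_i.
NE contributions = (2.3, 1.8, 3.3, 4.8, 4.4, 5); X = 21.6.
u_3 = α_3·X − ½·(x_3)² = 3.3·21.6 − ½·3.3² = 65.835.

65.835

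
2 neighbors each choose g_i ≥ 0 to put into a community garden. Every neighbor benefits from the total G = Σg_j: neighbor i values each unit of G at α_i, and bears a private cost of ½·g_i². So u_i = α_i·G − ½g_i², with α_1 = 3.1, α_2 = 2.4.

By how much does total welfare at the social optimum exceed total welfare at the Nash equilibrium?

7.685

Neighbor i's FOC: ∂u_i/∂g_i = α_i − g_i = 0, so g_i* = α_i.
NE contributions = (3.1, 2.4); G = 5.5.
W^NE = (Σα)·G − ½Σα_i² = 5.5² − ½·15.37 = 22.565.
Planner sets g_i = Σα_j = 5.5 for every i, so G^SO = 2·5.5 = 11.
W^SO = (Σα)·G^SO − ½·2·(Σα)² = (2/2)·5.5² = 30.25.
Deadweight loss = W^SO − W^NE = 7.685.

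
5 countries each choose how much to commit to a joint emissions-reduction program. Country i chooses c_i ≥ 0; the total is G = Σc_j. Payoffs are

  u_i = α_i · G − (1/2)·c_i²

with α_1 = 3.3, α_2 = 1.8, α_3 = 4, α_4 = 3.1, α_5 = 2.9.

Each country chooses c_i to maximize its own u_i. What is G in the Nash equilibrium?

15.1

Country i's FOC: ∂u_i/∂c_i = α_i − c_i = 0, so c_i* = α_i.
NE contributions = (3.3, 1.8, 4, 3.1, 2.9); G = 15.1.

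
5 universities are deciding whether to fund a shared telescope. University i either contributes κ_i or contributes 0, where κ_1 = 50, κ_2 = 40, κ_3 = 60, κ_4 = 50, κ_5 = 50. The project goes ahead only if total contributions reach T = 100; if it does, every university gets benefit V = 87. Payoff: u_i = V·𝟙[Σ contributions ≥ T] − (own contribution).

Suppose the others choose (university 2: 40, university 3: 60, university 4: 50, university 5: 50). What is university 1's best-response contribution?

0

Others' total = 200 ≥ 100; contributing adds cost 50 for no extra benefit.
Best response: 0.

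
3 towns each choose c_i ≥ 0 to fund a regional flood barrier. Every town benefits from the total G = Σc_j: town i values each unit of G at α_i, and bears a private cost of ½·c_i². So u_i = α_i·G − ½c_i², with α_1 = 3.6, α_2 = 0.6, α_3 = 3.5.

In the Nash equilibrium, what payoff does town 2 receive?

4.44

Town i's FOC: ∂u_i/∂c_i = α_i − c_i = 0, so c_i* = α_i.
NE contributions = (3.6, 0.6, 3.5); G = 7.7.
u_2 = α_2·G − ½·(c_2)² = 0.6·7.7 − ½·0.6² = 4.44.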